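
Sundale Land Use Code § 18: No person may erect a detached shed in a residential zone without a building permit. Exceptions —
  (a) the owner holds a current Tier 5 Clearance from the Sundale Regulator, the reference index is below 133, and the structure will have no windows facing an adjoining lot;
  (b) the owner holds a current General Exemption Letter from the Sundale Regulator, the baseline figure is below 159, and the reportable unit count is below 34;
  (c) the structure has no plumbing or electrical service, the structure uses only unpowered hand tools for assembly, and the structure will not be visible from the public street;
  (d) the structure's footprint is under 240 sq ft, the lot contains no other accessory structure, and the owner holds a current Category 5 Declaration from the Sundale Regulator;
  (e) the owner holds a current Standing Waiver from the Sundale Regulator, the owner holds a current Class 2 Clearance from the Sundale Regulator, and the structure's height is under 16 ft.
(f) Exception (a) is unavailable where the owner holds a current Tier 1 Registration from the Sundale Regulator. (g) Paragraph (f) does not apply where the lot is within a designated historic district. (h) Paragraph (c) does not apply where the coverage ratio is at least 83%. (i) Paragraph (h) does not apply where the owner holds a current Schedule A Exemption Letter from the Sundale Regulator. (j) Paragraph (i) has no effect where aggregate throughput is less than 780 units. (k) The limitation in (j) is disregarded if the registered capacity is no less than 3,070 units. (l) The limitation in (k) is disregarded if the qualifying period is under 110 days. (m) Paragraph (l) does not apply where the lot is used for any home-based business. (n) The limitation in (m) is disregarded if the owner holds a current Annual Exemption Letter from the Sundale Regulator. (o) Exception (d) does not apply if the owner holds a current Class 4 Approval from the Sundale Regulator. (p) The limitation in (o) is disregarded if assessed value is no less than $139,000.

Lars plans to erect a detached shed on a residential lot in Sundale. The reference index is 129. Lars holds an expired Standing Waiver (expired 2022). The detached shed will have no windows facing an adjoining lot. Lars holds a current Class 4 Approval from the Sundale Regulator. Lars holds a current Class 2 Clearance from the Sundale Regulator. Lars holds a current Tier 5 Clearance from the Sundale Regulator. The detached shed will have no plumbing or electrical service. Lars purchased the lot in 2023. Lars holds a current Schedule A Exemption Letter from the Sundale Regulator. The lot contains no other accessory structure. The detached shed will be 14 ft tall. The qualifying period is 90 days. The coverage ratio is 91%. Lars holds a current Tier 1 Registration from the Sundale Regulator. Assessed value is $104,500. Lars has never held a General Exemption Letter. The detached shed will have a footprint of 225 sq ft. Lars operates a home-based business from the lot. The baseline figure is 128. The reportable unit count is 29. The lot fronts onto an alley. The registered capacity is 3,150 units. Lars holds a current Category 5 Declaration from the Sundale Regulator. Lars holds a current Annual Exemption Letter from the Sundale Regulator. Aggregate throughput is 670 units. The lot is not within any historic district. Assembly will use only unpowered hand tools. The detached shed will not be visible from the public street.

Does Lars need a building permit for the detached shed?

Exception (a): a current Tier 5 Clearance is held; the reference index is 129, below the 133 limit; no windows face an adjoining lot — every condition holds. But applying paragraphs (f)–(g): (f) applies — a current Tier 1 Registration is held. (g), which would lift (f), is not engaged — the lot is not in a historic district. So (a) is unavailable.
Exception (b) requires that the owner holds a current General Exemption Letter from the Sundale Regulator; but there is no General Exemption Letter in force, so (b) is unavailable.
Exception (c): there is no plumbing or electrical service; assembly uses only hand tools; the structure will not be visible from the street — every condition holds. But: (h) operates against (c): the coverage ratio is 91%, meeting the 83% threshold. (i) operates (a current Schedule A Exemption Letter is held), but is overridden by (j): (j) is triggered — aggregate throughput is 670 units, less than the 780 units limit. (k) would limit (j) — the registered capacity is 3,150 units, meeting the 3,070 units threshold — but (l) sets (k) aside: (l) operates against (k): the qualifying period is 90 days, under the 110 days limit. (m) would limit (l) — a home-based business operates on the lot — but (n) sets (m) aside: (n) operates — a current Annual Exemption Letter is held. Exception (c) does not apply.
All of (d)'s requirements are met (the structure's footprint is 225 sq ft, under the 240 sq ft limit; the lot has no other accessory structure; a current Category 5 Declaration is held). But applying paragraphs (o)–(p): (o) operates against (d): a current Class 4 Approval is held. (p), which would lift (o), is inapplicable — assessed value is $104,500, short of $139,000. Exception (d) does not apply.
Exception (e) requires that the owner holds a current Standing Waiver from the Sundale Regulator; but there is no Standing Waiver in force, so (e) is unavailable.
No exception applies. The general rule governs.

Yes — Lars must obtain a building permit.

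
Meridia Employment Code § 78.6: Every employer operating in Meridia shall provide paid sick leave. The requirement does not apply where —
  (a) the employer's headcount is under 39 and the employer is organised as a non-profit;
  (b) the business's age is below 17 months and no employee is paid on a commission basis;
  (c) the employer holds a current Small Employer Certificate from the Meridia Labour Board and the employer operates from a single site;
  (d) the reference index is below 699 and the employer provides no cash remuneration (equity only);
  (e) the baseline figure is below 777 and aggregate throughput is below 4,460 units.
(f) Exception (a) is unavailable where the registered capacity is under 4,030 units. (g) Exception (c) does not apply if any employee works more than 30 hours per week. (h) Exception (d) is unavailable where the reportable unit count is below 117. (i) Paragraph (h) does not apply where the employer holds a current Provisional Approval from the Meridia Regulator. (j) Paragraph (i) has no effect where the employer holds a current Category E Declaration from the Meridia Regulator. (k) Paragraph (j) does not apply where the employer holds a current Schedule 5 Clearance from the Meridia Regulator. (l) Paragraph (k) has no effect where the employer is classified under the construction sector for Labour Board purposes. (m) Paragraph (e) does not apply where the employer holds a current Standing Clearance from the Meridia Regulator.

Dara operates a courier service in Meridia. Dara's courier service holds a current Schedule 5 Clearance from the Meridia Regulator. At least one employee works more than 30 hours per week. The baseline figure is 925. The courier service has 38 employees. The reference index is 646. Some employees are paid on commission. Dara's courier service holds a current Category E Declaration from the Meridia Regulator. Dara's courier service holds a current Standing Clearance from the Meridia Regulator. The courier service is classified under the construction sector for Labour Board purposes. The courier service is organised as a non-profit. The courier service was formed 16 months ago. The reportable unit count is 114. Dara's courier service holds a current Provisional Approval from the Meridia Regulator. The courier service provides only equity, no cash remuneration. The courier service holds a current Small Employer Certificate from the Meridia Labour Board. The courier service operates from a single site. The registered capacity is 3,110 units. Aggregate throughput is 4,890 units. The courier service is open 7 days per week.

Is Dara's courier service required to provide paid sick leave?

Exception (a): the employer's headcount is 38, under the 39 limit; the employer is a non-profit — every condition holds. Turning to paragraph (f): (f) operates against (a): the registered capacity is 3,110 units, under the 4,030 units limit. (a) is therefore removed.
Exception (b) does not apply: some employees are paid on commission.
Exception (c): a current Small Employer Certificate is held; the employer operates from a single site — every condition holds. However, paragraph (g) must be considered: (g) applies — at least one employee exceeds 30 hours/week. (c) is therefore removed.
Exception (d)'s conditions are all satisfied: the reference index is 646, below the 699 limit; remuneration is equity-only. But: (h) applies — the reportable unit count is 114, below the 117 limit. (i) is engaged (a current Provisional Approval is held), but is itself disapplied by (j): (j) is triggered — a current Category E Declaration is held. (k) applies (a current Schedule 5 Clearance is held), but is overridden by (l): (l) is engaged — the courier service is classified under the construction sector. (d) is therefore removed.
Exception (e) fails — the baseline figure is 925, not below 777.
Every exception is unavailable, so the rule governs.

Yes — Dara's courier service must provide paid sick leave.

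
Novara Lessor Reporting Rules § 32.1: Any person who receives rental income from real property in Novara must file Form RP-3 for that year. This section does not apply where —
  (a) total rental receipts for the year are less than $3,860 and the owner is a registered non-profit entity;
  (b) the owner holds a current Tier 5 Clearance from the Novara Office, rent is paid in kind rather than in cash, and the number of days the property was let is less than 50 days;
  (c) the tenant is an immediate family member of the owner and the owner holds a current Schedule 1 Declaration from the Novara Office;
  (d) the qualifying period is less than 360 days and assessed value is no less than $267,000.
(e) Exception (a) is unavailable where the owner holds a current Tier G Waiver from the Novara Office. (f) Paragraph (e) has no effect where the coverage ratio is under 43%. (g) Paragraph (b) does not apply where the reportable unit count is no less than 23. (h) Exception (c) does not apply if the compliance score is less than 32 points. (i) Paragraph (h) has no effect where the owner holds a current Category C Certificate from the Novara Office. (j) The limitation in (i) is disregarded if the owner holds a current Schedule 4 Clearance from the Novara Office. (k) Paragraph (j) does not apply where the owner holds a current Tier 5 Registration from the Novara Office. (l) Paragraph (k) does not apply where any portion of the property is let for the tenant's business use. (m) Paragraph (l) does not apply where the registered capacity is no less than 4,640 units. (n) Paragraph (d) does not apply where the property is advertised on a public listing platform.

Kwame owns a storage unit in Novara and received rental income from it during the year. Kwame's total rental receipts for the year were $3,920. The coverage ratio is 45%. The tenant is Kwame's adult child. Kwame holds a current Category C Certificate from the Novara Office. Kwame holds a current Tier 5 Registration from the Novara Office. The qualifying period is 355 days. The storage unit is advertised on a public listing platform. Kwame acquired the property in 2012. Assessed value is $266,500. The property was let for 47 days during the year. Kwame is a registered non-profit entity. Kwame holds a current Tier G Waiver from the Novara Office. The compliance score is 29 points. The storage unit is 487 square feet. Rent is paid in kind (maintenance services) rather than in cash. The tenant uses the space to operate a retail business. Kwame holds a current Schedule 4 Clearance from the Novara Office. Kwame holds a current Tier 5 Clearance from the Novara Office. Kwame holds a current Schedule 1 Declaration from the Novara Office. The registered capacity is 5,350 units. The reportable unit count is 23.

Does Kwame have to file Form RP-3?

No — exception (c) applies; Kwame is not required to file Form RP-3.

Exception (a) requires that total rental receipts for the year are less than $3,860; but total rental receipts for the year are $3,920, not less than $3,860, so (a) is unavailable.
Exception (b): a current Tier 5 Clearance is held; rent is paid in kind; the number of days the property was let is 47 days, less than the 50 days limit — every condition holds. However, paragraph (g) must be considered: (g) is engaged — the reportable unit count is 23, meeting the 23 threshold. Exception (b) does not apply.
Exception (c) is satisfied on its face — the tenant is an immediate family member; a current Schedule 1 Declaration is held. As to paragraphs (h)–(m): (h) operates (the compliance score is 29 points, less than the 32 points limit), but is displaced by (i): (i) operates — a current Category C Certificate is held. (j) would limit (i) — a current Schedule 4 Clearance is held — but (k) sets (j) aside: (k) is triggered — a current Tier 5 Registration is held. (l) would limit (k) — the space is let for business use — but (m) sets (l) aside: (m) operates — the registered capacity is 5,350 units, meeting the 4,640 units threshold. (c) remains available.
Exception (d) fails — assessed value is $266,500, short of $267,000.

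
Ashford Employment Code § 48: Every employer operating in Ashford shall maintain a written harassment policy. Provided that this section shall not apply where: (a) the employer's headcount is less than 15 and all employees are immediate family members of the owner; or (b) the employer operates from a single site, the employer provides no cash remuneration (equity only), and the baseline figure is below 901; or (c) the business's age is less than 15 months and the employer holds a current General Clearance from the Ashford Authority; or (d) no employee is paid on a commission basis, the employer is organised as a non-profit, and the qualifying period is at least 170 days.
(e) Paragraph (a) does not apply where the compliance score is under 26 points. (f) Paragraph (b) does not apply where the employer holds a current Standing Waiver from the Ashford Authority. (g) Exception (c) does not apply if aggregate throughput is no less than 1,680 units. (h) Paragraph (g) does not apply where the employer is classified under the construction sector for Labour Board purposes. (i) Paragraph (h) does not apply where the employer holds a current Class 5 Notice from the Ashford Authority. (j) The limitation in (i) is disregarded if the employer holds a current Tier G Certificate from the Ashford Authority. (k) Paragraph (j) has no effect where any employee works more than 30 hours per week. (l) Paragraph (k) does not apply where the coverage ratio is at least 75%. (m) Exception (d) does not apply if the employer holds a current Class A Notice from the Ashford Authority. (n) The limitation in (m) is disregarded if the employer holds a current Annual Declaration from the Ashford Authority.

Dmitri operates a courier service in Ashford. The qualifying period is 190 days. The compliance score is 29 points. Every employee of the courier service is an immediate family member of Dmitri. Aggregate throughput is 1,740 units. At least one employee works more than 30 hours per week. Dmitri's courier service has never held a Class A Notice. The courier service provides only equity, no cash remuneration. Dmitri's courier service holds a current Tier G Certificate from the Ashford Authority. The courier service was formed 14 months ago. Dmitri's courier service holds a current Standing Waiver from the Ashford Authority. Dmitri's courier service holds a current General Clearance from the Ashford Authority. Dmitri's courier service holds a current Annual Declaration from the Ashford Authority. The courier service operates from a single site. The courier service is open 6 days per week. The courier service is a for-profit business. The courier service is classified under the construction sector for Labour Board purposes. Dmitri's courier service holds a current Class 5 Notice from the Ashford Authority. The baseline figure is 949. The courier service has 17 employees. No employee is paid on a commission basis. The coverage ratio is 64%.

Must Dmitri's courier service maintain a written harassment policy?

Yes — Dmitri's courier service must maintain a written harassment policy.

Exception (a) fails — the employer's headcount is 17, not less than 15.
Exception (b) fails — the baseline figure is 949, not below 901.
Exception (c)'s conditions are all satisfied: the business's age is 14 months, less than the 15 months limit; a current General Clearance is held. Turning to paragraphs (g)–(l): (g) operates against (c): aggregate throughput is 1,740 units, meeting the 1,680 units threshold. (h) is engaged (the courier service is classified under the construction sector), but is set aside by (i): (i) applies — a current Class 5 Notice is held. (j) would limit (i) — a current Tier G Certificate is held — but (k) sets (j) aside: (k) is triggered — at least one employee exceeds 30 hours/week. (l), which would lift (k), is inapplicable — the coverage ratio is 64%, short of 75%. So (c) is unavailable.
Exception (d) fails — the employer is for-profit.
No exception is made out. Dmitri's courier service falls within the general rule.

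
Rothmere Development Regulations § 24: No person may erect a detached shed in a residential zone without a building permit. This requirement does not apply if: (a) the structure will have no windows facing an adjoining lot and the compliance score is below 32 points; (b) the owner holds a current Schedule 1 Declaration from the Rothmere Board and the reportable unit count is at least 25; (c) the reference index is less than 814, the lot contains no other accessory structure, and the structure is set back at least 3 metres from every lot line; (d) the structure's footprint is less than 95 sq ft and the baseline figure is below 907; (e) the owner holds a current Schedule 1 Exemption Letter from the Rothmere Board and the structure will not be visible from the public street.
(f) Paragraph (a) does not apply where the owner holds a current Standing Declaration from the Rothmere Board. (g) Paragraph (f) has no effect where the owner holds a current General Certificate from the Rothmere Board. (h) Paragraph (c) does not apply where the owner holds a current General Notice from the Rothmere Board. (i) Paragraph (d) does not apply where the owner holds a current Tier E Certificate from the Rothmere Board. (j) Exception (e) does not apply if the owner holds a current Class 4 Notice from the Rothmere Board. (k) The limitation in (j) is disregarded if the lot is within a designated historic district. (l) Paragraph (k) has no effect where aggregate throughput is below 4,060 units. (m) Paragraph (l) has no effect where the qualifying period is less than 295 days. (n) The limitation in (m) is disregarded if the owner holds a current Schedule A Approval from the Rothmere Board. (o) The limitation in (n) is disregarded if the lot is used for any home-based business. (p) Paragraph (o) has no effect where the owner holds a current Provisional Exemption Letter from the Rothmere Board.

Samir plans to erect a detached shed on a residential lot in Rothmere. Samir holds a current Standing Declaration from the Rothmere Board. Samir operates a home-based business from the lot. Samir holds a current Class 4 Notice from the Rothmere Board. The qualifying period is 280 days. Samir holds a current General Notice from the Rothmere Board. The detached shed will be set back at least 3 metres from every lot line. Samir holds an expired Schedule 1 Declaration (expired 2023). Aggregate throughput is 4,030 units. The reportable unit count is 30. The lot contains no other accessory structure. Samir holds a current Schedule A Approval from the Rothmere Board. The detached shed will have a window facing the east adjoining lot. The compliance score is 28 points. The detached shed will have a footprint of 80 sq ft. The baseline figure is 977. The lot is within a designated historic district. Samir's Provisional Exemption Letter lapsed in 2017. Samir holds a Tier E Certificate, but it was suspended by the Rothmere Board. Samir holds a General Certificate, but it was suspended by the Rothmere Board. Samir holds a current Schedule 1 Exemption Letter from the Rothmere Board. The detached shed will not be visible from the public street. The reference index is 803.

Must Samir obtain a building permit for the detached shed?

No — exception (e) applies; Samir does not need a building permit.

Exception (a) does not apply: a window faces an adjoining lot.
Exception (b) fails — there is no Schedule 1 Declaration in force.
Exception (c): the reference index is 803, less than the 814 limit; the lot has no other accessory structure; the setback is at least 3 m on every side — every condition holds. But applying paragraph (h): (h) operates — a current General Notice is held. So (c) is unavailable.
Exception (d) does not apply: the baseline figure is 977, not below 907.
Exception (e): a current Schedule 1 Exemption Letter is held; the structure will not be visible from the street — every condition holds. Considering the limiting provisions: (j) would limit (e) — a current Class 4 Notice is held — but (k) sets (j) aside: (k) operates against (j): the lot is in a historic district. (l) applies (aggregate throughput is 4,030 units, below the 4,060 units limit), but is set aside by (m): (m) operates against (l): the qualifying period is 280 days, less than the 295 days limit. (n) would limit (m) — a current Schedule A Approval is held — but (o) sets (n) aside: (o) operates — a home-based business operates on the lot. (p), which would lift (o), is inapplicable — there is no Provisional Exemption Letter in force. Exception (e) stands.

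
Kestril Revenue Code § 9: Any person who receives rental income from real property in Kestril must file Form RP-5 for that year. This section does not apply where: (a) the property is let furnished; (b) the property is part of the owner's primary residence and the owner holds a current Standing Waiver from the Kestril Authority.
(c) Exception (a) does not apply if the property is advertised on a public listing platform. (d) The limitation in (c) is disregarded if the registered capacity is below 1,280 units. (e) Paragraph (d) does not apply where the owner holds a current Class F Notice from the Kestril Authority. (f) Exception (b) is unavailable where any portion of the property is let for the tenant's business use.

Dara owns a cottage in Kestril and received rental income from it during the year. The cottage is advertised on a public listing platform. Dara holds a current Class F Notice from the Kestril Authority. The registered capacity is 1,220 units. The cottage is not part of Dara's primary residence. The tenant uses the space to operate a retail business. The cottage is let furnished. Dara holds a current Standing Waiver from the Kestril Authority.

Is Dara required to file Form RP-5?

Exception (a)'s conditions are all satisfied: the property is let furnished. But: (c) is triggered — the property is publicly advertised. (d) is triggered (the registered capacity is 1,220 units, below the 1,280 units limit), but is overridden by (e): (e) operates — a current Class F Notice is held. So (a) is unavailable.
Exception (b) does not apply: the cottage is not part of the primary residence.
No exception applies. The general rule governs.

Yes — Dara must file Form RP-5.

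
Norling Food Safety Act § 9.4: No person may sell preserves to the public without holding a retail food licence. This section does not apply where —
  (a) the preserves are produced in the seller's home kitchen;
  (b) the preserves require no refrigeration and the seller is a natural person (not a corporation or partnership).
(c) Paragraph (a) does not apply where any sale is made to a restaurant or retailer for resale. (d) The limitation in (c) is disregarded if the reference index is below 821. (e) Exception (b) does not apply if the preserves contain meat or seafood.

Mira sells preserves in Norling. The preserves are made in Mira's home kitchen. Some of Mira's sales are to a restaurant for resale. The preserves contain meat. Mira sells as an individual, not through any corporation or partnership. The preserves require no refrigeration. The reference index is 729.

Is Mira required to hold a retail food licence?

No — exception (a) applies; Mira is not required to hold a retail food licence.

Exception (a): the preserves are home-kitchen produced — every condition holds. Applying paragraphs (c)–(d): (c) would limit (a) — some sales are to a restaurant for resale — but (d) sets (c) aside: (d) operates — the reference index is 729, below the 821 limit. (a) remains available.
Exception (b)'s conditions are all satisfied: the preserves are shelf-stable; the seller is a natural person. But: (e) operates against (b): the preserves contain meat. Exception (b) does not apply.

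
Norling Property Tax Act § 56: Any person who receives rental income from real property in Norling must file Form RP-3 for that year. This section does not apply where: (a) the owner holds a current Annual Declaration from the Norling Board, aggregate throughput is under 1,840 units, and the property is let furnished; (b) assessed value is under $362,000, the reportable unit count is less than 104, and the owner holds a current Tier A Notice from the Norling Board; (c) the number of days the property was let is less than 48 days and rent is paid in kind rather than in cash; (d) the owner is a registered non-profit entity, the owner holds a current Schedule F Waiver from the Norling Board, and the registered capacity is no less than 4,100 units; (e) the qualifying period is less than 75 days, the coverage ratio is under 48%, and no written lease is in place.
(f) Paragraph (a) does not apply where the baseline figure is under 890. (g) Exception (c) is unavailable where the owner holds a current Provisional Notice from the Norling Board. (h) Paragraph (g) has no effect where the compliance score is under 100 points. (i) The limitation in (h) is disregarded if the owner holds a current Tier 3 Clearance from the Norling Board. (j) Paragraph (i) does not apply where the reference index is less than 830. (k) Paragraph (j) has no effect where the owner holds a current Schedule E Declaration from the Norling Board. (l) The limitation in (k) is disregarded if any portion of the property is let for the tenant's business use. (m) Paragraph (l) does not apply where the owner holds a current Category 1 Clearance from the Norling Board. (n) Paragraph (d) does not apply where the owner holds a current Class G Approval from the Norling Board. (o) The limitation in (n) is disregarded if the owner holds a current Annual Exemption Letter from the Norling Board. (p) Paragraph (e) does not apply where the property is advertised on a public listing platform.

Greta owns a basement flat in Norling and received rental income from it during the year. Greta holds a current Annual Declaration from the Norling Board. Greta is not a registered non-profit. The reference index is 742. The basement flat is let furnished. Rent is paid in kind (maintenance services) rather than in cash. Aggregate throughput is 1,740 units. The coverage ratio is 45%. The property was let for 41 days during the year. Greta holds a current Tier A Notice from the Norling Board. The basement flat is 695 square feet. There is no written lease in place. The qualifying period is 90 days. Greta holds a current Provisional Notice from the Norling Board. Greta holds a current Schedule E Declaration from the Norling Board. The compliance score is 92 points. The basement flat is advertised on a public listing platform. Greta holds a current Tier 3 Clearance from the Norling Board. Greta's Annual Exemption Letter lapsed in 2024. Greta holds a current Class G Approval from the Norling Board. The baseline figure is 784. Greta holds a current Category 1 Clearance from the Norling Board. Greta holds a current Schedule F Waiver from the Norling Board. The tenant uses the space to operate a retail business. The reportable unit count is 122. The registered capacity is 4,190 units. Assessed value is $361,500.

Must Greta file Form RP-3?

All of (a)'s requirements are met (a current Annual Declaration is held; aggregate throughput is 1,740 units, under the 1,840 units limit; the property is let furnished). Turning to paragraph (f): (f) operates — the baseline figure is 784, under the 890 limit. So (a) is unavailable.
Exception (b) does not apply: the reportable unit count is 122, not less than 104.
Exception (c): the number of days the property was let is 41 days, less than the 48 days limit; rent is paid in kind — every condition holds. However, paragraphs (g)–(m) must be considered: (g) applies — a current Provisional Notice is held. (h) applies (the compliance score is 92 points, under the 100 points limit), but is displaced by (i): (i) applies — a current Tier 3 Clearance is held. (j) operates (the reference index is 742, less than the 830 limit), but is set aside by (k): (k) operates against (j): a current Schedule E Declaration is held. (l) would limit (k) — the space is let for business use — but (m) sets (l) aside: (m) operates against (l): a current Category 1 Clearance is held. Exception (c) does not apply.
Exception (d) requires that the owner is a registered non-profit entity; but Greta is not a registered non-profit, so (d) is unavailable.
Exception (e) does not apply: the qualifying period is 90 days, not less than 75 days.
None of the exceptions is available; § 56 applies in full.

Yes — Greta must file Form RP-3.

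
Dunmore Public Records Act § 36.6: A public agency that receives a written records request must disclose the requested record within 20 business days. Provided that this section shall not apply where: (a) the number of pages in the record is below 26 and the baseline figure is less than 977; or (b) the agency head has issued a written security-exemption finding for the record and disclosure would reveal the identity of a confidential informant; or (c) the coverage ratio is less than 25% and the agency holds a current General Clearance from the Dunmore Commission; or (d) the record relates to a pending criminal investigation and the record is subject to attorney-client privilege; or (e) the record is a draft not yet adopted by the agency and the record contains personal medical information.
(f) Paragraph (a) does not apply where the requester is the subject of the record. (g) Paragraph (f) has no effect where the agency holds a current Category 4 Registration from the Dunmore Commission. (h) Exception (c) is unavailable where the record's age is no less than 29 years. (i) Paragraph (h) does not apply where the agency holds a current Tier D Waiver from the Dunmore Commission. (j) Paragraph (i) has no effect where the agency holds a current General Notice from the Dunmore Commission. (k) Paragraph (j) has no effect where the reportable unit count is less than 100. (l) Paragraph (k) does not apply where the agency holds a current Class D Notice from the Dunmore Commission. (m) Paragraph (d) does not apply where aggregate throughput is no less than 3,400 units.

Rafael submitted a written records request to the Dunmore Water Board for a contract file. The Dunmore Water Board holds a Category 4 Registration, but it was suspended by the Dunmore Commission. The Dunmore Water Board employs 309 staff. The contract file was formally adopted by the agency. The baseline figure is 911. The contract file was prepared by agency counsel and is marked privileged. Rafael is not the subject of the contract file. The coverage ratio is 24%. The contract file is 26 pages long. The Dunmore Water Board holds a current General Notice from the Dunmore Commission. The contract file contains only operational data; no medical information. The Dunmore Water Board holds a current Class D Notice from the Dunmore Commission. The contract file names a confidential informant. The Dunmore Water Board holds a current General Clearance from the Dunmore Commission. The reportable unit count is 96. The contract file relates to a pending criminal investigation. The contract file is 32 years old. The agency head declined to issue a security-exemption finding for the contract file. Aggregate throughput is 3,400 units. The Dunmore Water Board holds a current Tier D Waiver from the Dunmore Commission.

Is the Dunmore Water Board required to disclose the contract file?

Exception (a) requires that the number of pages in the record is below 26; but the number of pages in the record is 26, not below 26, so (a) is unavailable.
Exception (b) does not apply: the agency head declined to issue a security-exemption finding.
Exception (c) is satisfied on its face — the coverage ratio is 24%, less than the 25% limit; a current General Clearance is held. But applying paragraphs (h)–(l): (h) operates against (c): the record's age is 32 years, meeting the 29 years threshold. (i) is triggered (a current Tier D Waiver is held), but yields to (j): (j) applies — a current General Notice is held. (k) operates (the reportable unit count is 96, less than the 100 limit), but is displaced by (l): (l) operates against (k): a current Class D Notice is held. (c) is therefore removed.
Exception (d) is satisfied on its face — the contract file relates to a pending investigation; the contract file is privileged. But applying paragraph (m): (m) is triggered — aggregate throughput is 3,400 units, meeting the 3,400 units threshold. (d) is therefore removed.
Exception (e) does not apply: the contract file has been formally adopted.
None of the exceptions is available; § 36.6 applies in full.

Yes — the Dunmore Water Board must disclose the contract file.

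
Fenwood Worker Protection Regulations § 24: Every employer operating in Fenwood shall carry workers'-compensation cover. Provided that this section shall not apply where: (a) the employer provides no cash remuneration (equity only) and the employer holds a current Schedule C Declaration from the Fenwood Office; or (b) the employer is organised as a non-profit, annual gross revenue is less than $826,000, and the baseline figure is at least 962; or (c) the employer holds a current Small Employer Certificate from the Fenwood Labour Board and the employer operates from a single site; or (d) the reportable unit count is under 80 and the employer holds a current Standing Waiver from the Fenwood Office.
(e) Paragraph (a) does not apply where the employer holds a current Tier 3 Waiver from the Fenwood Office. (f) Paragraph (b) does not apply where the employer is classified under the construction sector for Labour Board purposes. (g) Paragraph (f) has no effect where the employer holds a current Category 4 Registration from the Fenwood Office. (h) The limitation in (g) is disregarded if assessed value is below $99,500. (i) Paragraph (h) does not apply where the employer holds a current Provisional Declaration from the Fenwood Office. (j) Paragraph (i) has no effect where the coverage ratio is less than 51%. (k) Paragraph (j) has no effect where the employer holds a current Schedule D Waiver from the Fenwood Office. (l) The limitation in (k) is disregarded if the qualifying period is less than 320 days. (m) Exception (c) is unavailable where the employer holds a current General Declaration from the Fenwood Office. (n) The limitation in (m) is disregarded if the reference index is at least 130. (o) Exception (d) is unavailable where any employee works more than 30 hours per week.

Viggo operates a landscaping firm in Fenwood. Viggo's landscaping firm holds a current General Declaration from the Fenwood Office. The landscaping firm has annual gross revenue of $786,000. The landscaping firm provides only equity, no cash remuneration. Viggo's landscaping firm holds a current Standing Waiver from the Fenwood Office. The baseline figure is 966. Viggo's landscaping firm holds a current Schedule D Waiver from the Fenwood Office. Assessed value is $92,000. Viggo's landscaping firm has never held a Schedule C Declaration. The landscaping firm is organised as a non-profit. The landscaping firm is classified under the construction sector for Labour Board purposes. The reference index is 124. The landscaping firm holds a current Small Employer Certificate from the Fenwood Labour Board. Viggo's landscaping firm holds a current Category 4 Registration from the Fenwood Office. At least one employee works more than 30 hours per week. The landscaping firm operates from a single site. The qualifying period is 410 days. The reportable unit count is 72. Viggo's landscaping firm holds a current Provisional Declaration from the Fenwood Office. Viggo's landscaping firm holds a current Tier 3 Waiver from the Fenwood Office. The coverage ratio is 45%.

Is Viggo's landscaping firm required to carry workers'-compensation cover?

Exception (a) requires that the employer holds a current Schedule C Declaration from the Fenwood Office; but the Schedule C Declaration is not current, so (a) is unavailable.
All of (b)'s requirements are met (the employer is a non-profit; annual gross revenue is $786,000, less than the $826,000 limit; the baseline figure is 966, meeting the 962 threshold). Considering the limiting provisions: (f) would limit (b) — the landscaping firm is classified under the construction sector — but (g) sets (f) aside: (g) operates against (f): a current Category 4 Registration is held. (h) would limit (g) — assessed value is $92,000, below the $99,500 limit — but (i) sets (h) aside: (i) operates — a current Provisional Declaration is held. (j) would limit (i) — the coverage ratio is 45%, less than the 51% limit — but (k) sets (j) aside: (k) operates — a current Schedule D Waiver is held. (l), which would lift (k), is inapplicable — the qualifying period is 410 days, not less than 320 days. Exception (b) stands.
Exception (c): a current Small Employer Certificate is held; the employer operates from a single site — every condition holds. However, paragraphs (m)–(n) must be considered: (m) operates against (c): a current General Declaration is held. (n) does not operate here (the reference index is 124, short of 130), so (m) stands. So (c) is unavailable.
Exception (d) is satisfied on its face — the reportable unit count is 72, under the 80 limit; a current Standing Waiver is held. But applying paragraph (o): (o) operates against (d): at least one employee exceeds 30 hours/week. (d) is therefore removed.

No — exception (b) applies; Viggo's landscaping firm is not required to carry workers'-compensation cover.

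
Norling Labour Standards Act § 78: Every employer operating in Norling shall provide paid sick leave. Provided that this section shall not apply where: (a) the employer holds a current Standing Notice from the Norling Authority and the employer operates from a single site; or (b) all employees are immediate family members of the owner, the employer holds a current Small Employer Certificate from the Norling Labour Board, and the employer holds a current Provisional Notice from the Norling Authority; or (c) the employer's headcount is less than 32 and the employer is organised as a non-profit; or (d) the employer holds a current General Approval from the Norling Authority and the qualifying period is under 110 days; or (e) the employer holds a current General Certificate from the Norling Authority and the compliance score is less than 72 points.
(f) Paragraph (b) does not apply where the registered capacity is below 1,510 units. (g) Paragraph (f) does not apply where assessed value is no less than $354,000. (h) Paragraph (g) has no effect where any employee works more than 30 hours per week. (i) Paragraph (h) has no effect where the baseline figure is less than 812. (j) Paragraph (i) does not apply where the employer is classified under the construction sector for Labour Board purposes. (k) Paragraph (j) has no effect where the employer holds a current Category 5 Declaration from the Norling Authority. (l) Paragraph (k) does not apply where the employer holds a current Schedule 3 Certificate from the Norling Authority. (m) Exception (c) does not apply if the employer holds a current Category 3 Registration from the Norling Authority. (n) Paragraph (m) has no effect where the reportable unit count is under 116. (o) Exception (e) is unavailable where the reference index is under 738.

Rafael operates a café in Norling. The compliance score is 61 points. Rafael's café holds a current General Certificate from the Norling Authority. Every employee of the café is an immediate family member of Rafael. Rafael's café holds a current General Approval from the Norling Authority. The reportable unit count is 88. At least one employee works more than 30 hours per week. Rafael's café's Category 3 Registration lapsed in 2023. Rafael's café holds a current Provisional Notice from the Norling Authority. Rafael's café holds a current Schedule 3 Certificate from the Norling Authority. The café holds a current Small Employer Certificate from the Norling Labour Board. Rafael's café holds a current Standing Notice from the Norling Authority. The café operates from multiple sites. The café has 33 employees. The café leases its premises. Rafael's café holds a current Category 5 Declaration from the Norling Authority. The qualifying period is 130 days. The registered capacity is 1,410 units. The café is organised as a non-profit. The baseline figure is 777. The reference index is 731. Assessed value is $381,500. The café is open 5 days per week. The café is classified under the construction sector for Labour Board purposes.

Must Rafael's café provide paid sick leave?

Yes — Rafael's café must provide paid sick leave.

Exception (a) fails — the employer operates from multiple sites.
Exception (b)'s conditions are all satisfied: every employee is an immediate family member; a current Small Employer Certificate is held; a current Provisional Notice is held. Turning to paragraphs (f)–(l): (f) is triggered — the registered capacity is 1,410 units, below the 1,510 units limit. (g) would limit (f) — assessed value is $381,500, meeting the $354,000 threshold — but (h) sets (g) aside: (h) is engaged — at least one employee exceeds 30 hours/week. (i) operates (the baseline figure is 777, less than the 812 limit), but is itself disapplied by (j): (j) operates against (i): the café is classified under the construction sector. (k) applies (a current Category 5 Declaration is held), but is set aside by (l): (l) is triggered — a current Schedule 3 Certificate is held. (b) is therefore removed.
Exception (c) requires that the employer's headcount is less than 32; but the employer's headcount is 33, not less than 32, so (c) is unavailable.
Exception (d) requires that the qualifying period is under 110 days; but the qualifying period is 130 days, not under 110 days, so (d) is unavailable.
All of (e)'s requirements are met (a current General Certificate is held; the compliance score is 61 points, less than the 72 points limit). However, paragraph (o) must be considered: (o) is triggered — the reference index is 731, under the 738 limit. Exception (e) does not apply.
Every exception is unavailable, so the rule governs.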